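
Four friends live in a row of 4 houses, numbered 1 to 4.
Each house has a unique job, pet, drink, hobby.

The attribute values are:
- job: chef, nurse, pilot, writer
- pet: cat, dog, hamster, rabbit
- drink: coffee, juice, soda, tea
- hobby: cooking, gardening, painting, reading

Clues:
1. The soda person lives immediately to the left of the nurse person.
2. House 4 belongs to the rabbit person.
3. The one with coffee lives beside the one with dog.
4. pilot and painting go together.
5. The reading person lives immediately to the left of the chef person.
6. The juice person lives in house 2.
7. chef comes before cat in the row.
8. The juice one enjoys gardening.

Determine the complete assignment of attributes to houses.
Solution:

House | Job | Pet | Drink | Hobby
---------------------------------
  1   | writer | hamster | coffee | reading
  2   | chef | dog | juice | gardening
  3   | pilot | cat | soda | painting
  4   | nurse | rabbit | tea | cooking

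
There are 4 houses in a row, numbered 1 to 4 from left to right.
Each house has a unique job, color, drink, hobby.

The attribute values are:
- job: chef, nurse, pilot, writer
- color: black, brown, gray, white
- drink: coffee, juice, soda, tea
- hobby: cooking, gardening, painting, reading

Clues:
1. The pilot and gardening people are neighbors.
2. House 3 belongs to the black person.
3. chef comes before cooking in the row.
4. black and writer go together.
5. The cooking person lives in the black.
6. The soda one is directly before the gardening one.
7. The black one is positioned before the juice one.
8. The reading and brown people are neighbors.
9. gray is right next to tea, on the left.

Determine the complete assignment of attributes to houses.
Solution:

House | Job | Color | Drink | Hobby
-----------------------------------
  1   | pilot | gray | soda | reading
  2   | chef | brown | tea | gardening
  3   | writer | black | coffee | cooking
  4   | nurse | white | juice | painting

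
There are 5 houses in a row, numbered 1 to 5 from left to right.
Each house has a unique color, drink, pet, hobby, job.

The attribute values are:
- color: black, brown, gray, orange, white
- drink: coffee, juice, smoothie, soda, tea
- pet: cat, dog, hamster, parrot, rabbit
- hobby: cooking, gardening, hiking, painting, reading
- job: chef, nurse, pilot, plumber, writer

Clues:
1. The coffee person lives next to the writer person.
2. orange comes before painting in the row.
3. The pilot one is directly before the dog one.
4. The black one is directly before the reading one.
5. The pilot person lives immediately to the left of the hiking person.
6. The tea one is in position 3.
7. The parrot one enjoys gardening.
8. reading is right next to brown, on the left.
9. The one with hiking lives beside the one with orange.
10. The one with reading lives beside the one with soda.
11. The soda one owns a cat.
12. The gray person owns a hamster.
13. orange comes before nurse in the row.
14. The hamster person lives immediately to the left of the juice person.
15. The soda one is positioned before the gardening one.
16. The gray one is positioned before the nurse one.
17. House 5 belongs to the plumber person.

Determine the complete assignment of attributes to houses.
Solution:

House | Color | Drink | Pet | Hobby | Job
-----------------------------------------
  1   | gray | coffee | hamster | cooking | pilot
  2   | black | juice | dog | hiking | writer
  3   | orange | tea | rabbit | reading | chef
  4   | brown | soda | cat | painting | nurse
  5   | white | smoothie | parrot | gardening | plumber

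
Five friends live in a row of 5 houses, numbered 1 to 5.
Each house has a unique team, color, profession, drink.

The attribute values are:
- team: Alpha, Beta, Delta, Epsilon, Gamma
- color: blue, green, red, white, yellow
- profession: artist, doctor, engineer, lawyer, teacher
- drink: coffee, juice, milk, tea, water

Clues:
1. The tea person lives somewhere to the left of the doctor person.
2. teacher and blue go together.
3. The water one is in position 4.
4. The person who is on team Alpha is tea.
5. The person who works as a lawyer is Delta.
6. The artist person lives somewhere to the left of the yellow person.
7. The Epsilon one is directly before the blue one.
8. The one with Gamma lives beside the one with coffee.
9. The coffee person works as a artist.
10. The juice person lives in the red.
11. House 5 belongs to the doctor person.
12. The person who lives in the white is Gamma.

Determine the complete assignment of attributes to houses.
Solution:

House | Team | Color | Profession | Drink
-----------------------------------------
  1   | Gamma | white | engineer | milk
  2   | Epsilon | green | artist | coffee
  3   | Alpha | blue | teacher | tea
  4   | Delta | yellow | lawyer | water
  5   | Beta | red | doctor | juice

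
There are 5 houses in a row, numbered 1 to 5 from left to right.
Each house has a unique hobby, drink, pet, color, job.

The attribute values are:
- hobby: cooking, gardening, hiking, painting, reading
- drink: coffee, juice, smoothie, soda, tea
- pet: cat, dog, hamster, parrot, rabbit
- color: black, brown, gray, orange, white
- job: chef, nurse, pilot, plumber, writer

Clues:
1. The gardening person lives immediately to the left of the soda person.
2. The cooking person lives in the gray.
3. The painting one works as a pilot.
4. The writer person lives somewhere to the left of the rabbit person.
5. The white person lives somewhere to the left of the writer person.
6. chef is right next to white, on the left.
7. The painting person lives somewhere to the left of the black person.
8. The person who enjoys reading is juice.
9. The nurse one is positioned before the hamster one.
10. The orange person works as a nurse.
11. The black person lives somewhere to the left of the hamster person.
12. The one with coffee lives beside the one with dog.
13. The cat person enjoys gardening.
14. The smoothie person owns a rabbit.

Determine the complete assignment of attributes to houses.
Solution:

House | Hobby | Drink | Pet | Color | Job
-----------------------------------------
  1   | gardening | coffee | cat | brown | chef
  2   | painting | soda | dog | white | pilot
  3   | reading | juice | parrot | black | writer
  4   | hiking | smoothie | rabbit | orange | nurse
  5   | cooking | tea | hamster | gray | plumber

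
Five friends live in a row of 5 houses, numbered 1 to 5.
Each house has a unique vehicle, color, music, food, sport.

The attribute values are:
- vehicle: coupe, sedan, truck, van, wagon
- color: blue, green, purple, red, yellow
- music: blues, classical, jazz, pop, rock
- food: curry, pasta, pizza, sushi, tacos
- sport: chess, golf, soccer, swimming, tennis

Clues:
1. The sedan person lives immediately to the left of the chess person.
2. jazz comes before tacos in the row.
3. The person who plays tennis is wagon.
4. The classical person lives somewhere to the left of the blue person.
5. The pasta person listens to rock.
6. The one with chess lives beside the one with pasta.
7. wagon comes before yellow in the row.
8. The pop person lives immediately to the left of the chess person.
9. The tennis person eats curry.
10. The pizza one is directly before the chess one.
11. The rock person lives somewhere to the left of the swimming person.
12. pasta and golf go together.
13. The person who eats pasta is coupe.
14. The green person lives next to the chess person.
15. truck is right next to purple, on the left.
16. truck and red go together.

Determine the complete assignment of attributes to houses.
Solution:

House | Vehicle | Color | Music | Food | Sport
----------------------------------------------
  1   | sedan | green | pop | pizza | soccer
  2   | truck | red | classical | sushi | chess
  3   | coupe | purple | rock | pasta | golf
  4   | wagon | blue | jazz | curry | tennis
  5   | van | yellow | blues | tacos | swimming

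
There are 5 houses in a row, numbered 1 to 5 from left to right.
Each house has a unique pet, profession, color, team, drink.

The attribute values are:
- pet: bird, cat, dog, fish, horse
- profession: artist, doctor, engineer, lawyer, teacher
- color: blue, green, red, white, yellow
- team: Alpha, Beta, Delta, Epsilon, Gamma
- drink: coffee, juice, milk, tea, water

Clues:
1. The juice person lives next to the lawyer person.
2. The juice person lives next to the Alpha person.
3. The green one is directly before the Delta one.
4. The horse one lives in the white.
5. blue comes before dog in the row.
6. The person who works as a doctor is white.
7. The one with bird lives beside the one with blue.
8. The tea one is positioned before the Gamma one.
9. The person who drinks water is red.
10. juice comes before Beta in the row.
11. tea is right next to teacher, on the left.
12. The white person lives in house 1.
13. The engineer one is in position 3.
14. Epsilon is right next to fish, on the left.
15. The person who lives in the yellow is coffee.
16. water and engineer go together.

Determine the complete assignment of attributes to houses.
Solution:

House | Pet | Profession | Color | Team | Drink
-----------------------------------------------
  1   | horse | doctor | white | Epsilon | juice
  2   | fish | lawyer | green | Alpha | milk
  3   | bird | engineer | red | Delta | water
  4   | cat | artist | blue | Beta | tea
  5   | dog | teacher | yellow | Gamma | coffee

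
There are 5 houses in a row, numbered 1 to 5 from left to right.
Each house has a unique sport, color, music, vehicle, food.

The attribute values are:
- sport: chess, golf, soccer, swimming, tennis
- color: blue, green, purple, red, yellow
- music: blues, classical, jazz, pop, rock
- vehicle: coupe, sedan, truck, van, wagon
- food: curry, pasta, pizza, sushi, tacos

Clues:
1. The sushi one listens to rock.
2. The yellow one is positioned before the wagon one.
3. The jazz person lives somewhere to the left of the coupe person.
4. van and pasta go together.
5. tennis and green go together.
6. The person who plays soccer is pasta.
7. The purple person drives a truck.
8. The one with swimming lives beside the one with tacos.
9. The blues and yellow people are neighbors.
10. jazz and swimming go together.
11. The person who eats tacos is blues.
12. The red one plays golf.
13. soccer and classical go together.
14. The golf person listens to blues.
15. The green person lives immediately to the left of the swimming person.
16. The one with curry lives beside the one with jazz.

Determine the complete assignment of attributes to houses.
Solution:

House | Sport | Color | Music | Vehicle | Food
----------------------------------------------
  1   | tennis | green | pop | sedan | curry
  2   | swimming | purple | jazz | truck | pizza
  3   | golf | red | blues | coupe | tacos
  4   | soccer | yellow | classical | van | pasta
  5   | chess | blue | rock | wagon | sushi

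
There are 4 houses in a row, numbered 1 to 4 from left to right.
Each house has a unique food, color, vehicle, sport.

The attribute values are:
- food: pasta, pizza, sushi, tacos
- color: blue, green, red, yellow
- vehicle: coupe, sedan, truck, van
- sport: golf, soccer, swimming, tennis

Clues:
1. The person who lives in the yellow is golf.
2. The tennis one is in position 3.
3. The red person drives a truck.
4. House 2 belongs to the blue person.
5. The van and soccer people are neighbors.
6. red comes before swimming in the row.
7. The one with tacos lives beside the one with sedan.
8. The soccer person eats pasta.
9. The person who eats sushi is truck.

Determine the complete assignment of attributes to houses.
Solution:

House | Food | Color | Vehicle | Sport
--------------------------------------
  1   | tacos | yellow | van | golf
  2   | pasta | blue | sedan | soccer
  3   | sushi | red | truck | tennis
  4   | pizza | green | coupe | swimming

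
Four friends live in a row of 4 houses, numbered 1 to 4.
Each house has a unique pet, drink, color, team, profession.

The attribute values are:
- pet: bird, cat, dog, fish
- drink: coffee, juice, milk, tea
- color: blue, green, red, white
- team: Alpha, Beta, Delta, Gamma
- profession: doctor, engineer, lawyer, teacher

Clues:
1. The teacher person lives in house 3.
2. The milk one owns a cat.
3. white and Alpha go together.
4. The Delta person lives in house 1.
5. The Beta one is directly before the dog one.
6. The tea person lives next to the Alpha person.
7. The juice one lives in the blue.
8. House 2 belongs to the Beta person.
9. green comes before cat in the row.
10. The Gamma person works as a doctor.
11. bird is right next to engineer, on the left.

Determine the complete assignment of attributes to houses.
Solution:

House | Pet | Drink | Color | Team | Profession
-----------------------------------------------
  1   | bird | juice | blue | Delta | lawyer
  2   | fish | tea | green | Beta | engineer
  3   | dog | coffee | white | Alpha | teacher
  4   | cat | milk | red | Gamma | doctor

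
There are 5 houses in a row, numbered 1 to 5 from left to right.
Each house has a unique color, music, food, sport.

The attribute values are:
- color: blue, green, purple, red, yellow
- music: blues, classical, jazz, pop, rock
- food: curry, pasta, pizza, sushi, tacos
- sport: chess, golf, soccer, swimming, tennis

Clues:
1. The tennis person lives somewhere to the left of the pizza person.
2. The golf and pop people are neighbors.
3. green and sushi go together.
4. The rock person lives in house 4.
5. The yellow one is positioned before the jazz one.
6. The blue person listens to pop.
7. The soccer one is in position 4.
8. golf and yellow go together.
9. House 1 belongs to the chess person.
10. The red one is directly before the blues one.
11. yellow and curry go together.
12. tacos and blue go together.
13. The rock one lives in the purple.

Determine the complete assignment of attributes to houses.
Solution:

House | Color | Music | Food | Sport
------------------------------------
  1   | red | classical | pasta | chess
  2   | yellow | blues | curry | golf
  3   | blue | pop | tacos | tennis
  4   | purple | rock | pizza | soccer
  5   | green | jazz | sushi | swimming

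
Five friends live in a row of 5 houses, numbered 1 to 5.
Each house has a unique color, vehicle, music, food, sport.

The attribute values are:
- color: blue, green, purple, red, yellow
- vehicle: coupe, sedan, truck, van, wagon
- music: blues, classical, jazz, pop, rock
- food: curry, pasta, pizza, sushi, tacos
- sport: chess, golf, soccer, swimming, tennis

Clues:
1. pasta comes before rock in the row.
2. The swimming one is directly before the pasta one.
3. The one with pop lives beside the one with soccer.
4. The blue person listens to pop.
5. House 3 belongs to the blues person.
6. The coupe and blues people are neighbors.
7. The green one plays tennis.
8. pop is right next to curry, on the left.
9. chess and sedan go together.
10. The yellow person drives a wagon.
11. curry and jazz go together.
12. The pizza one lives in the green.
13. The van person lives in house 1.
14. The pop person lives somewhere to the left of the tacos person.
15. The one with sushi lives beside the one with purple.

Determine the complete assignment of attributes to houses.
Solution:

House | Color | Vehicle | Music | Food | Sport
----------------------------------------------
  1   | blue | van | pop | sushi | golf
  2   | purple | coupe | jazz | curry | soccer
  3   | yellow | wagon | blues | tacos | swimming
  4   | red | sedan | classical | pasta | chess
  5   | green | truck | rock | pizza | tennis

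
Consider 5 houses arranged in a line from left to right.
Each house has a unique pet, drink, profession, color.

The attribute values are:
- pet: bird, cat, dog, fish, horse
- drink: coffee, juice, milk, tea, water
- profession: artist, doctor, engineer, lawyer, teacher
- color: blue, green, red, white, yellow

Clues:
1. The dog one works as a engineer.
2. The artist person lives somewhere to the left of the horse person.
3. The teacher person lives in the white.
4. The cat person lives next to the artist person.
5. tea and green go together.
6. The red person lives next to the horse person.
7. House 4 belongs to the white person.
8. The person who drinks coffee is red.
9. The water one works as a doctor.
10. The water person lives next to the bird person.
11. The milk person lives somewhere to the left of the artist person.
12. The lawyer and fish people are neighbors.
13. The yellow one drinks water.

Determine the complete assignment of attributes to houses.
Solution:

House | Pet | Drink | Profession | Color
----------------------------------------
  1   | cat | milk | lawyer | blue
  2   | fish | coffee | artist | red
  3   | horse | water | doctor | yellow
  4   | bird | juice | teacher | white
  5   | dog | tea | engineer | green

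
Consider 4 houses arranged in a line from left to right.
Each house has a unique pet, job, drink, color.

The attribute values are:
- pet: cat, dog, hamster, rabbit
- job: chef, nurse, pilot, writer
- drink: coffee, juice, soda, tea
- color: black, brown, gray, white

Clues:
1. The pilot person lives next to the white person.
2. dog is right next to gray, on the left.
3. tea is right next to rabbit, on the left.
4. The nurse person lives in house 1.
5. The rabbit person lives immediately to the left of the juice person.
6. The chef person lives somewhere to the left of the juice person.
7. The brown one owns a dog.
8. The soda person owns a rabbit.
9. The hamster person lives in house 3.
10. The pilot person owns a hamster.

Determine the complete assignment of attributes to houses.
Solution:

House | Pet | Job | Drink | Color
---------------------------------
  1   | dog | nurse | tea | brown
  2   | rabbit | chef | soda | gray
  3   | hamster | pilot | juice | black
  4   | cat | writer | coffee | white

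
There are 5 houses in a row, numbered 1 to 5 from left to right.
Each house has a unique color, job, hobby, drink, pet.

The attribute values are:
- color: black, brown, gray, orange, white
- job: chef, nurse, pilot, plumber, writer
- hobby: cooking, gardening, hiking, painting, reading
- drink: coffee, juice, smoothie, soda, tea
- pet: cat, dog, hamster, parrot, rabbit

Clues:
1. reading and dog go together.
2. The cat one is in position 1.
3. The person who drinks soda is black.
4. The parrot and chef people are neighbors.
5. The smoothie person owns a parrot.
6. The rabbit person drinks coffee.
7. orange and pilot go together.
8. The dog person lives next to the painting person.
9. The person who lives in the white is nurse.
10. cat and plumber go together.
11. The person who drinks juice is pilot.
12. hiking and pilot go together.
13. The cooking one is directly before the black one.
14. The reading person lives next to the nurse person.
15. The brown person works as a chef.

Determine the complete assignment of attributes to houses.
Solution:

House | Color | Job | Hobby | Drink | Pet
-----------------------------------------
  1   | gray | plumber | cooking | tea | cat
  2   | black | writer | reading | soda | dog
  3   | white | nurse | painting | smoothie | parrot
  4   | brown | chef | gardening | coffee | rabbit
  5   | orange | pilot | hiking | juice | hamster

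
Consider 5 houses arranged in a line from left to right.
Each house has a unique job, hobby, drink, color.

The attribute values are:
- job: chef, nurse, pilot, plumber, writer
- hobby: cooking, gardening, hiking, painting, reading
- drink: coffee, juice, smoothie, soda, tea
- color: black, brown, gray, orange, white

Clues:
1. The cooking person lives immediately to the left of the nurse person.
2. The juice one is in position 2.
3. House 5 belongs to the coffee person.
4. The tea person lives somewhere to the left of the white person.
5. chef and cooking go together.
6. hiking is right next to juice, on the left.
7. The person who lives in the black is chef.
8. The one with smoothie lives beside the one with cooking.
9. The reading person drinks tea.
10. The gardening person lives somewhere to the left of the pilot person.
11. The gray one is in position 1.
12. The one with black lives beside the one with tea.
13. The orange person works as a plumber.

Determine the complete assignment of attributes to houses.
Solution:

House | Job | Hobby | Drink | Color
-----------------------------------
  1   | writer | hiking | smoothie | gray
  2   | chef | cooking | juice | black
  3   | nurse | reading | tea | brown
  4   | plumber | gardening | soda | orange
  5   | pilot | painting | coffee | white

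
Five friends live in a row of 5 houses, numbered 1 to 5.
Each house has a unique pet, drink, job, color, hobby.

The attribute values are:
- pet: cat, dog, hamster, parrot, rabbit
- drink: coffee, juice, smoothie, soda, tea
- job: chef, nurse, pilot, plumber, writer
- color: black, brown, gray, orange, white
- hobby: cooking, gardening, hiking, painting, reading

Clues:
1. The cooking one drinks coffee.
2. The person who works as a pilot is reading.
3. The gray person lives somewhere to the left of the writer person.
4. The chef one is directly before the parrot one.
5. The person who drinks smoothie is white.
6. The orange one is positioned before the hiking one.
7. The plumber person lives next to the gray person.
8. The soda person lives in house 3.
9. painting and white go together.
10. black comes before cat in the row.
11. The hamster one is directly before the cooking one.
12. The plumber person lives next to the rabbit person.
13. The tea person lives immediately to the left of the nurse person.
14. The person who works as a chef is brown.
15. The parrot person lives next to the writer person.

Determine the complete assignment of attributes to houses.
Solution:

House | Pet | Drink | Job | Color | Hobby
-----------------------------------------
  1   | hamster | tea | plumber | orange | gardening
  2   | rabbit | coffee | nurse | gray | cooking
  3   | dog | soda | chef | brown | hiking
  4   | parrot | juice | pilot | black | reading
  5   | cat | smoothie | writer | white | painting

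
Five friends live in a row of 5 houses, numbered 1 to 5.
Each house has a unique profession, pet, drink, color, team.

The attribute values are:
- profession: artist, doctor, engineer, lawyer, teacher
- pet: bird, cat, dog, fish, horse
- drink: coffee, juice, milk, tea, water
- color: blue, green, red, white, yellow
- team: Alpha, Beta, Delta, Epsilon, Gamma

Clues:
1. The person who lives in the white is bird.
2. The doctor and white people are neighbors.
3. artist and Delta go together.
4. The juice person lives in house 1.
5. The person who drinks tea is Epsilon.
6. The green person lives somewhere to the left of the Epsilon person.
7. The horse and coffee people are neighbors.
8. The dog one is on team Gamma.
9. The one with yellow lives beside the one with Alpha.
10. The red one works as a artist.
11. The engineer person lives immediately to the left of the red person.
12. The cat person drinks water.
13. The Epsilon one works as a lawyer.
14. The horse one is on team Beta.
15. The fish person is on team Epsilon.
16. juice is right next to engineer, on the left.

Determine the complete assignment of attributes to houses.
Solution:

House | Profession | Pet | Drink | Color | Team
-----------------------------------------------
  1   | doctor | horse | juice | yellow | Beta
  2   | engineer | bird | coffee | white | Alpha
  3   | artist | cat | water | red | Delta
  4   | teacher | dog | milk | green | Gamma
  5   | lawyer | fish | tea | blue | Epsilon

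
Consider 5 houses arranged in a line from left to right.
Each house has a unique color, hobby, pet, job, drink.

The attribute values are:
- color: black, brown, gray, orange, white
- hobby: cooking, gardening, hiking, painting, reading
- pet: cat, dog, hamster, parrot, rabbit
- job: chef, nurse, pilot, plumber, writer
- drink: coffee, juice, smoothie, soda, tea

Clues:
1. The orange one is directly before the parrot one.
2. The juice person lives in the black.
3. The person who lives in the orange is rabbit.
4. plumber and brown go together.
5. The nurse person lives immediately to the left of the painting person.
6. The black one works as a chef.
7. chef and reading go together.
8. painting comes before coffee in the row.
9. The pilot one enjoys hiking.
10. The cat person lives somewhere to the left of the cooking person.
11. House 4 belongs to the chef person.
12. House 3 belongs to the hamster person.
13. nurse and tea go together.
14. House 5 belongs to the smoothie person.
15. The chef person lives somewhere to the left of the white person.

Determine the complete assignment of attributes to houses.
Solution:

House | Color | Hobby | Pet | Job | Drink
-----------------------------------------
  1   | orange | gardening | rabbit | nurse | tea
  2   | brown | painting | parrot | plumber | soda
  3   | gray | hiking | hamster | pilot | coffee
  4   | black | reading | cat | chef | juice
  5   | white | cooking | dog | writer | smoothie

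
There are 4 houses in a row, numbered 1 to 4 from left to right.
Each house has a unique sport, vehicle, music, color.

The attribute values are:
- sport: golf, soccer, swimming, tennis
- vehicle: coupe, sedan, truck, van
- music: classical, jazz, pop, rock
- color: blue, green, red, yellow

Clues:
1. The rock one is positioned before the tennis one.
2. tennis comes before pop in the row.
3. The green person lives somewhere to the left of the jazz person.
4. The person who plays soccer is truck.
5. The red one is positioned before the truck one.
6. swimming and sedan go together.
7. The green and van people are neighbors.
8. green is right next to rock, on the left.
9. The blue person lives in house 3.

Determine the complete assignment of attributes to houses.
Solution:

House | Sport | Vehicle | Music | Color
---------------------------------------
  1   | swimming | sedan | classical | green
  2   | golf | van | rock | red
  3   | tennis | coupe | jazz | blue
  4   | soccer | truck | pop | yellow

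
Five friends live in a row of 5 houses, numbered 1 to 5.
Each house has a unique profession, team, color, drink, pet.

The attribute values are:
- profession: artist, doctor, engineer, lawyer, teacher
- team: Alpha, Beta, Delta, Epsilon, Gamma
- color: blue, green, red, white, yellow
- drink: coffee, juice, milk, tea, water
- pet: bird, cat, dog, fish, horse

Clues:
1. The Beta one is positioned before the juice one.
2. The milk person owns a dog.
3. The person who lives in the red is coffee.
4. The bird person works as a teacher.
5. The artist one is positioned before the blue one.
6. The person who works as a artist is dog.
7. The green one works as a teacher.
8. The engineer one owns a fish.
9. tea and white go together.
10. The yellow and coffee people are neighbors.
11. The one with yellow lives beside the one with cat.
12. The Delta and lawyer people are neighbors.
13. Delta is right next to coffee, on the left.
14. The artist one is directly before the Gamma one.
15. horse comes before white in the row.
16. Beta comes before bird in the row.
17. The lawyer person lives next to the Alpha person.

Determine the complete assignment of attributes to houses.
Solution:

House | Profession | Team | Color | Drink | Pet
-----------------------------------------------
  1   | artist | Delta | yellow | milk | dog
  2   | lawyer | Gamma | red | coffee | cat
  3   | doctor | Alpha | blue | water | horse
  4   | engineer | Beta | white | tea | fish
  5   | teacher | Epsilon | green | juice | bird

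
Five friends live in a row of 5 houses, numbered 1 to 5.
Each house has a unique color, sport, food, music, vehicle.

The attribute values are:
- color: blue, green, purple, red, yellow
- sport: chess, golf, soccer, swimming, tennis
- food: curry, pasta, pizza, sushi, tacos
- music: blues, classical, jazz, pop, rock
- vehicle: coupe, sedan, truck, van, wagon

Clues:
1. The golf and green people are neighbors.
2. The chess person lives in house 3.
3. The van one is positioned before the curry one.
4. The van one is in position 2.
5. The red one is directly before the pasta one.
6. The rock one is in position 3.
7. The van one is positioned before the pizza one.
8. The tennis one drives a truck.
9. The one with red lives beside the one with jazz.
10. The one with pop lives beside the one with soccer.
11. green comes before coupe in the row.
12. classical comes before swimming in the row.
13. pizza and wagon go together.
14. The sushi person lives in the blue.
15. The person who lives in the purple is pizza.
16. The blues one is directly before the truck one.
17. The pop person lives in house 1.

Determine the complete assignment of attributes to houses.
Solution:

House | Color | Sport | Food | Music | Vehicle
----------------------------------------------
  1   | blue | golf | sushi | pop | sedan
  2   | green | soccer | tacos | classical | van
  3   | purple | chess | pizza | rock | wagon
  4   | red | swimming | curry | blues | coupe
  5   | yellow | tennis | pasta | jazz | truck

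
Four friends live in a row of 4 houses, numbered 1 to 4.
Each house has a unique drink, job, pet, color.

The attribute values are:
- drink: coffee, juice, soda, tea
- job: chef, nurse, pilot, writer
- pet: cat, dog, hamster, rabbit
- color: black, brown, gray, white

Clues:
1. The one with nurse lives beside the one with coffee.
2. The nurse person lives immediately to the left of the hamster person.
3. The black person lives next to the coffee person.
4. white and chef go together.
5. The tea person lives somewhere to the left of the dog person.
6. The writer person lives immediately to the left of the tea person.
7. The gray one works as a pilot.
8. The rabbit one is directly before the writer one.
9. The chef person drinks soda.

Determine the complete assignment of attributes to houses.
Solution:

House | Drink | Job | Pet | Color
---------------------------------
  1   | juice | nurse | rabbit | black
  2   | coffee | writer | hamster | brown
  3   | tea | pilot | cat | gray
  4   | soda | chef | dog | white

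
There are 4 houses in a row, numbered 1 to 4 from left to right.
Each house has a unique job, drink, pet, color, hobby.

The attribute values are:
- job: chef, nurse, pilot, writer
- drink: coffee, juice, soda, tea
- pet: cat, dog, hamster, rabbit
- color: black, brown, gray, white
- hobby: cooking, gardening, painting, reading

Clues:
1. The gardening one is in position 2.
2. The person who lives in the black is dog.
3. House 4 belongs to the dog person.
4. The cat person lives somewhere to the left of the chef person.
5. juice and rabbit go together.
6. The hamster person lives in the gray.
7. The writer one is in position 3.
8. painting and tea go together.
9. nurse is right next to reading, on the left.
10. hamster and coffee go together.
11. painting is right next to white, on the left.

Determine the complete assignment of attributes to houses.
Solution:

House | Job | Drink | Pet | Color | Hobby
-----------------------------------------
  1   | pilot | tea | cat | brown | painting
  2   | nurse | juice | rabbit | white | gardening
  3   | writer | coffee | hamster | gray | reading
  4   | chef | soda | dog | black | cooking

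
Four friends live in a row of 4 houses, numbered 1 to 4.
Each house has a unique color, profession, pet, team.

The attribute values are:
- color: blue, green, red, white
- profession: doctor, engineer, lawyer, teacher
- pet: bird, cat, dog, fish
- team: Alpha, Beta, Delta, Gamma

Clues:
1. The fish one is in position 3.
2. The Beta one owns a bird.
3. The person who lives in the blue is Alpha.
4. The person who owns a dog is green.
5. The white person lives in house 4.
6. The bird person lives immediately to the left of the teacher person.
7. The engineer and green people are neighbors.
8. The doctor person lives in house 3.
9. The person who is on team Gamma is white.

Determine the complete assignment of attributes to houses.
Solution:

House | Color | Profession | Pet | Team
---------------------------------------
  1   | red | engineer | bird | Beta
  2   | green | teacher | dog | Delta
  3   | blue | doctor | fish | Alpha
  4   | white | lawyer | cat | Gamma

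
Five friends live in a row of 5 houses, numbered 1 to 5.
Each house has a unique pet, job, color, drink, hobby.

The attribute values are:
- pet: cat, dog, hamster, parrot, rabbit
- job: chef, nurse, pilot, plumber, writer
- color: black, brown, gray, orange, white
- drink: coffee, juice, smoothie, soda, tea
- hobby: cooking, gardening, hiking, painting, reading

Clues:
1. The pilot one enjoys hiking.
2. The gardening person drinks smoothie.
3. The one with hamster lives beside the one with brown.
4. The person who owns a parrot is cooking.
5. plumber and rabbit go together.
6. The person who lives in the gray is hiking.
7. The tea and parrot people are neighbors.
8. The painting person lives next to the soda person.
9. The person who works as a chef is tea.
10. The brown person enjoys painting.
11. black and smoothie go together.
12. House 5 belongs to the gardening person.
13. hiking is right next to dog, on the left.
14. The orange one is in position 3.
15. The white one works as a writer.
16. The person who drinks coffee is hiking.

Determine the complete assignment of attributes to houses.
Solution:

House | Pet | Job | Color | Drink | Hobby
-----------------------------------------
  1   | hamster | pilot | gray | coffee | hiking
  2   | dog | chef | brown | tea | painting
  3   | parrot | nurse | orange | soda | cooking
  4   | cat | writer | white | juice | reading
  5   | rabbit | plumber | black | smoothie | gardening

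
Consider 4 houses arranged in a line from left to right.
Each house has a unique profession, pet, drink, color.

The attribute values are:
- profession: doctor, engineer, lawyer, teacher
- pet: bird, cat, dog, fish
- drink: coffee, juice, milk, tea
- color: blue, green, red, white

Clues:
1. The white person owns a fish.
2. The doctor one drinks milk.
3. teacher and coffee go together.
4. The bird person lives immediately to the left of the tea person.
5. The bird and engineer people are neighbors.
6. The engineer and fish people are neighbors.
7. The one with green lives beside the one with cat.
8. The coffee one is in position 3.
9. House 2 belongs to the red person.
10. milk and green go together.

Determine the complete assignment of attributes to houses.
Solution:

House | Profession | Pet | Drink | Color
----------------------------------------
  1   | doctor | bird | milk | green
  2   | engineer | cat | tea | red
  3   | teacher | fish | coffee | white
  4   | lawyer | dog | juice | blue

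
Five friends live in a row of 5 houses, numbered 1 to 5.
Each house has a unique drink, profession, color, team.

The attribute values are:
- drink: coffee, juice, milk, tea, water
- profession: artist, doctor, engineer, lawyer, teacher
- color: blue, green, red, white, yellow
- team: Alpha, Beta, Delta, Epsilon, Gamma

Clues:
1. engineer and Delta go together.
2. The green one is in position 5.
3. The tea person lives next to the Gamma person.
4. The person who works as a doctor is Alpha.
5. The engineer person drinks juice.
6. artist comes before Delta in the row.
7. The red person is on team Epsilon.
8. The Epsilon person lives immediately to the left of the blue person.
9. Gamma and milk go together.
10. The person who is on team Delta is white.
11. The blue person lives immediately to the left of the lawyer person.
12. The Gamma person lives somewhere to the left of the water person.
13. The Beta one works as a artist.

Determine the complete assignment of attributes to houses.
Solution:

House | Drink | Profession | Color | Team
-----------------------------------------
  1   | coffee | teacher | red | Epsilon
  2   | tea | artist | blue | Beta
  3   | milk | lawyer | yellow | Gamma
  4   | juice | engineer | white | Delta
  5   | water | doctor | green | Alpha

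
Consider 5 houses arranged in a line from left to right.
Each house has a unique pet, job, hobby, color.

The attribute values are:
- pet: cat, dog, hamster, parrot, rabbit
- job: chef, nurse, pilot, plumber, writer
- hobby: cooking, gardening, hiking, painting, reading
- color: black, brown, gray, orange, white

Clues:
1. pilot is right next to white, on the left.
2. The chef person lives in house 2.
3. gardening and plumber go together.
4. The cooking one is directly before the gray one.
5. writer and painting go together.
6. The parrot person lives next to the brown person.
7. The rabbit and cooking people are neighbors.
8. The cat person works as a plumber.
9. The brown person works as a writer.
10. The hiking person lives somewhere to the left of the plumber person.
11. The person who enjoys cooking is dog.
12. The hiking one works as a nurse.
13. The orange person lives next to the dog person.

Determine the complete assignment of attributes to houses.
Solution:

House | Pet | Job | Hobby | Color
---------------------------------
  1   | rabbit | pilot | reading | orange
  2   | dog | chef | cooking | white
  3   | parrot | nurse | hiking | gray
  4   | hamster | writer | painting | brown
  5   | cat | plumber | gardening | black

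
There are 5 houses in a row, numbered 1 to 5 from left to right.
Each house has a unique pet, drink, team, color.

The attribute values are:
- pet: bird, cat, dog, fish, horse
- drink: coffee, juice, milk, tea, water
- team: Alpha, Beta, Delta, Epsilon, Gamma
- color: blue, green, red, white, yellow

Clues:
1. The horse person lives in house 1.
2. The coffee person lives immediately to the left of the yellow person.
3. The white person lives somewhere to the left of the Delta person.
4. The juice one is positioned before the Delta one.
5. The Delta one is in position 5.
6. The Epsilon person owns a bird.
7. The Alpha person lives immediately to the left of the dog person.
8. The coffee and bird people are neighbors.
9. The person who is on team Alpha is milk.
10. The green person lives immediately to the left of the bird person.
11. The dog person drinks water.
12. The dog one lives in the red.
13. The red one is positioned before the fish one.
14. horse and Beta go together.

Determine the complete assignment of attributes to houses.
Solution:

House | Pet | Drink | Team | Color
----------------------------------
  1   | horse | coffee | Beta | green
  2   | bird | juice | Epsilon | yellow
  3   | cat | milk | Alpha | white
  4   | dog | water | Gamma | red
  5   | fish | tea | Delta | blue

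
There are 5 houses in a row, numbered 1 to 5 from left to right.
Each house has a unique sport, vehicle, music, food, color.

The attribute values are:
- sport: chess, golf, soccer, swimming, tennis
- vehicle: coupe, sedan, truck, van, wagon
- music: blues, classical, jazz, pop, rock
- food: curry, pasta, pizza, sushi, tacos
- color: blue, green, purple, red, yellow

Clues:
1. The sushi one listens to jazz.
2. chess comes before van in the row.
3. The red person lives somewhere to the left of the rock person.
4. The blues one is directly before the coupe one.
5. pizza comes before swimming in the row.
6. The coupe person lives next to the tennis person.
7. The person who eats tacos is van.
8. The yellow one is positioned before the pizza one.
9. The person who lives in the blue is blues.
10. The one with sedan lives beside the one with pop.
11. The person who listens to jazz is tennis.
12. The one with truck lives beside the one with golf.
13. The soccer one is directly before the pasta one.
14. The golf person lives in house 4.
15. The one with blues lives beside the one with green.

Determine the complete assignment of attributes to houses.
Solution:

House | Sport | Vehicle | Music | Food | Color
----------------------------------------------
  1   | soccer | sedan | blues | curry | blue
  2   | chess | coupe | pop | pasta | green
  3   | tennis | truck | jazz | sushi | yellow
  4   | golf | wagon | classical | pizza | red
  5   | swimming | van | rock | tacos | purple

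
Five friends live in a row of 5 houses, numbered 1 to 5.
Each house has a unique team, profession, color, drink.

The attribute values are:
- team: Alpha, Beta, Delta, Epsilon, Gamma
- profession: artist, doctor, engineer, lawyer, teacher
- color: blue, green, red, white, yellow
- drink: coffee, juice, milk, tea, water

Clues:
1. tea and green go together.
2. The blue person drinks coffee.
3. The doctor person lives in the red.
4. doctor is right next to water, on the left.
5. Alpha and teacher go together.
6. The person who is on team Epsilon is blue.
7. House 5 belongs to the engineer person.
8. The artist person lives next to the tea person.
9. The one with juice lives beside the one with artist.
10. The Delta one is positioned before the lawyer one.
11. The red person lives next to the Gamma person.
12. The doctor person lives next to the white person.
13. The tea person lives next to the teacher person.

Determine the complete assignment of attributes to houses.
Solution:

House | Team | Profession | Color | Drink
-----------------------------------------
  1   | Delta | doctor | red | juice
  2   | Gamma | artist | white | water
  3   | Beta | lawyer | green | tea
  4   | Alpha | teacher | yellow | milk
  5   | Epsilon | engineer | blue | coffee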